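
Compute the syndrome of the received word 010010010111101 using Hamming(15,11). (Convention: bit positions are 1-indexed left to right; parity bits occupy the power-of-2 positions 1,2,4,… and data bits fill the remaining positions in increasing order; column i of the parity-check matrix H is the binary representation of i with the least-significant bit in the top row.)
Syndrome s = H · r^T (mod 2), r = 010010010111101:
  s[0] = (101010101010101)·(010010010111101) mod 2 = 0+0+0+0+1+0+0+0+0+0+1+0+1+0+1 mod 2 = 0
  s[1] = (011001100110011)·(010010010111101) mod 2 = 0+1+0+0+0+0+0+0+0+1+1+0+0+0+1 mod 2 = 0
  s[2] = (000111100001111)·(010010010111101) mod 2 = 0+0+0+0+1+0+0+0+0+0+0+1+1+0+1 mod 2 = 0
  s[3] = (000000011111111)·(010010010111101) mod 2 = 0+0+0+0+0+0+0+1+0+1+1+1+1+0+1 mod 2 = 0
Syndrome = 0000
s = 0: no error detected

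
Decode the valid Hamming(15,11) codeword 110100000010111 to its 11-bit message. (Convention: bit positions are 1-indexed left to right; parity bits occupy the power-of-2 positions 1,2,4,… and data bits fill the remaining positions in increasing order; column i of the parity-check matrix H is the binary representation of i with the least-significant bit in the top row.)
Parity bits occupy power-of-2 positions; data bits are at positions {3,5,6,7,9,10,11,12,13,14,15} (1-indexed).
Extract: c[3]=0 c[5]=0 c[6]=0 c[7]=0 c[9]=0 c[10]=0 c[11]=1 c[12]=0 c[13]=1 c[14]=1 c[15]=1
Data = 00000010111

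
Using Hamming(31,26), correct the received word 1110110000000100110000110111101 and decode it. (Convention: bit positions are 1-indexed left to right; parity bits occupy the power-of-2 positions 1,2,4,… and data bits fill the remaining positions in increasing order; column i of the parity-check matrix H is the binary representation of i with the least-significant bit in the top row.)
Syndrome s = H · r^T (mod 2), r = 1110110000000100110000110111101:
  s[0] = (1010101010101010101010101010101)·(1110110000000100110000110111101) mod 2 = 1+0+1+0+1+0+0+0+0+0+0+0+0+0+0+0+1+0+0+0+0+0+1+0+0+0+1+0+1+0+1 mod 2 = 0
  s[1] = (0110011001100110011001100110011)·(1110110000000100110000110111101) mod 2 = 0+1+1+0+0+1+0+0+0+0+0+0+0+1+0+0+0+1+0+0+0+0+1+0+0+1+1+0+0+0+1 mod 2 = 1
  s[2] = (0001111000011110000111100001111)·(1110110000000100110000110111101) mod 2 = 0+0+0+0+1+1+0+0+0+0+0+0+0+1+0+0+0+0+0+0+0+0+1+0+0+0+0+1+1+0+1 mod 2 = 1
  s[3] = (0000000111111110000000011111111)·(1110110000000100110000110111101) mod 2 = 0+0+0+0+0+0+0+0+0+0+0+0+0+1+0+0+0+0+0+0+0+0+0+1+0+1+1+1+1+0+1 mod 2 = 1
  s[4] = (0000000000000001111111111111111)·(1110110000000100110000110111101) mod 2 = 0+0+0+0+0+0+0+0+0+0+0+0+0+0+0+0+1+1+0+0+0+0+1+1+0+1+1+1+1+0+1 mod 2 = 1
Syndrome = 01111
Column 30 of H equals this syndrome → error at bit 30 (1-indexed).
Flip bit 30: 1110110000000100110000110111101 → 1110110000000100110000110111111
Extract data bits at positions {3,5,6,7,9,10,11,12,13,14,15,17,18,19,20,21,22,23,24,25,26,27,28,29,30,31}: 11100000010110000110111111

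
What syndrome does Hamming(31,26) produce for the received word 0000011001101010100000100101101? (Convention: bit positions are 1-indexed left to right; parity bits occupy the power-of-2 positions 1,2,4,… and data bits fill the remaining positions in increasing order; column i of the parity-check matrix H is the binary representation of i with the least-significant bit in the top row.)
Syndrome s = H · r^T (mod 2), r = 0000011001101010100000100101101:
  s[0] = (1010101010101010101010101010101)·(0000011001101010100000100101101) mod 2 = 0+0+0+0+0+0+1+0+0+0+1+0+1+0+1+0+1+0+0+0+0+0+1+0+0+0+0+0+1+0+1 mod 2 = 0
  s[1] = (0110011001100110011001100110011)·(0000011001101010100000100101101) mod 2 = 0+0+0+0+0+1+1+0+0+1+1+0+0+0+1+0+0+0+0+0+0+0+1+0+0+1+0+0+0+0+1 mod 2 = 0
  s[2] = (0001111000011110000111100001111)·(0000011001101010100000100101101) mod 2 = 0+0+0+0+0+1+1+0+0+0+0+0+1+0+1+0+0+0+0+0+0+0+1+0+0+0+0+1+1+0+1 mod 2 = 0
  s[3] = (0000000111111110000000011111111)·(0000011001101010100000100101101) mod 2 = 0+0+0+0+0+0+0+0+0+1+1+0+1+0+1+0+0+0+0+0+0+0+0+0+0+1+0+1+1+0+1 mod 2 = 0
  s[4] = (0000000000000001111111111111111)·(0000011001101010100000100101101) mod 2 = 0+0+0+0+0+0+0+0+0+0+0+0+0+0+0+0+1+0+0+0+0+0+1+0+0+1+0+1+1+0+1 mod 2 = 0
Syndrome = 00000
s = 0: no error detected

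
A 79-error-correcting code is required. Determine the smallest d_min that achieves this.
Correcting t errors requires d_min ≥ 2t + 1 = 2·79 + 1 = 159.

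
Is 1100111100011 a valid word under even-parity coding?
Sum of all bits: 1+1+0+0+1+1+1+1+0+0+0+1+1 = 8; 8 mod 2 = 0. Result is 0 → valid parity.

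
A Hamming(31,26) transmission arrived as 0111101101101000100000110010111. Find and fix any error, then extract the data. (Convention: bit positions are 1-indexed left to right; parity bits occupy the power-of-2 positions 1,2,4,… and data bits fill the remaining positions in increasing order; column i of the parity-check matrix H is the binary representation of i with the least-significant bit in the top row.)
Syndrome s = H · r^T (mod 2), r = 0111101101101000100000110010111:
  s[0] = (1010101010101010101010101010101)·(0111101101101000100000110010111) mod 2 = 0+0+1+0+1+0+1+0+0+0+1+0+1+0+0+0+1+0+0+0+0+0+1+0+0+0+1+0+1+0+1 mod 2 = 0
  s[1] = (0110011001100110011001100110011)·(0111101101101000100000110010111) mod 2 = 0+1+1+0+0+0+1+0+0+1+1+0+0+0+0+0+0+0+0+0+0+0+1+0+0+0+1+0+0+1+1 mod 2 = 1
  s[2] = (0001111000011110000111100001111)·(0111101101101000100000110010111) mod 2 = 0+0+0+1+1+0+1+0+0+0+0+0+1+0+0+0+0+0+0+0+0+0+1+0+0+0+0+0+1+1+1 mod 2 = 0
  s[3] = (0000000111111110000000011111111)·(0111101101101000100000110010111) mod 2 = 0+0+0+0+0+0+0+1+0+1+1+0+1+0+0+0+0+0+0+0+0+0+0+1+0+0+1+0+1+1+1 mod 2 = 1
  s[4] = (0000000000000001111111111111111)·(0111101101101000100000110010111) mod 2 = 0+0+0+0+0+0+0+0+0+0+0+0+0+0+0+0+1+0+0+0+0+0+1+1+0+0+1+0+1+1+1 mod 2 = 1
Syndrome = 01011
Column 26 of H equals this syndrome → error at bit 26 (1-indexed).
Flip bit 26: 0111101101101000100000110010111 → 0111101101101000100000110110111
Extract data bits at positions {3,5,6,7,9,10,11,12,13,14,15,17,18,19,20,21,22,23,24,25,26,27,28,29,30,31}: 11010110100100000110110111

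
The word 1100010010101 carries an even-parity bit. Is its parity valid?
Sum of all bits: 1+1+0+0+0+1+0+0+1+0+1+0+1 = 6; 6 mod 2 = 0. Result is 0 → valid parity.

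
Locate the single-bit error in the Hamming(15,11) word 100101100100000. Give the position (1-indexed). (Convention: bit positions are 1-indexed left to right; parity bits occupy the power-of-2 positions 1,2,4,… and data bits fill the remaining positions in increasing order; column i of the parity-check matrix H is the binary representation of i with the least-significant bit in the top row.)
Syndrome s = H · r^T (mod 2), r = 100101100100000:
  s[0] = (101010101010101)·(100101100100000) mod 2 = 1+0+0+0+0+0+1+0+0+0+0+0+0+0+0 mod 2 = 0
  s[1] = (011001100110011)·(100101100100000) mod 2 = 0+0+0+0+0+1+1+0+0+1+0+0+0+0+0 mod 2 = 1
  s[2] = (000111100001111)·(100101100100000) mod 2 = 0+0+0+1+0+1+1+0+0+0+0+0+0+0+0 mod 2 = 1
  s[3] = (000000011111111)·(100101100100000) mod 2 = 0+0+0+0+0+0+0+0+0+1+0+0+0+0+0 mod 2 = 1
Syndrome = 0111
Column i of H is the binary representation of i, so the syndrome is the binary index of the flipped bit.
Read s = 0111 with s[0] as LSB: 0·2^0 + 1·2^1 + 1·2^2 + 1·2^3 = 14.
Error is at bit position 14.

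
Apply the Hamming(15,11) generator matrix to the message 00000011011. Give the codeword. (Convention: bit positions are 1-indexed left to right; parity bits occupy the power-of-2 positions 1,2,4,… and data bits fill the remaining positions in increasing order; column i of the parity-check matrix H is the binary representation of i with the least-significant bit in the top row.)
Codeword c = d · G (mod 2), d = 00000011011:
  c[0] = d·G[:,0] = (00000011011)·(11011010101) mod 2 = 0+0+0+0+0+0+1+0+0+0+1 mod 2 = 0
  c[1] = d·G[:,1] = (00000011011)·(10110110011) mod 2 = 0+0+0+0+0+0+1+0+0+1+1 mod 2 = 1
  c[2] = d·G[:,2] = (00000011011)·(10000000000) mod 2 = 0+0+0+0+0+0+0+0+0+0+0 mod 2 = 0
  c[3] = d·G[:,3] = (00000011011)·(01110001111) mod 2 = 0+0+0+0+0+0+0+1+0+1+1 mod 2 = 1
  c[4] = d·G[:,4] = (00000011011)·(01000000000) mod 2 = 0+0+0+0+0+0+0+0+0+0+0 mod 2 = 0
  c[5] = d·G[:,5] = (00000011011)·(00100000000) mod 2 = 0+0+0+0+0+0+0+0+0+0+0 mod 2 = 0
  c[6] = d·G[:,6] = (00000011011)·(00010000000) mod 2 = 0+0+0+0+0+0+0+0+0+0+0 mod 2 = 0
  c[7] = d·G[:,7] = (00000011011)·(00001111111) mod 2 = 0+0+0+0+0+0+1+1+0+1+1 mod 2 = 0
  c[8] = d·G[:,8] = (00000011011)·(00001000000) mod 2 = 0+0+0+0+0+0+0+0+0+0+0 mod 2 = 0
  c[9] = d·G[:,9] = (00000011011)·(00000100000) mod 2 = 0+0+0+0+0+0+0+0+0+0+0 mod 2 = 0
  c[10] = d·G[:,10] = (00000011011)·(00000010000) mod 2 = 0+0+0+0+0+0+1+0+0+0+0 mod 2 = 1
  c[11] = d·G[:,11] = (00000011011)·(00000001000) mod 2 = 0+0+0+0+0+0+0+1+0+0+0 mod 2 = 1
  c[12] = d·G[:,12] = (00000011011)·(00000000100) mod 2 = 0+0+0+0+0+0+0+0+0+0+0 mod 2 = 0
  c[13] = d·G[:,13] = (00000011011)·(00000000010) mod 2 = 0+0+0+0+0+0+0+0+0+1+0 mod 2 = 1
  c[14] = d·G[:,14] = (00000011011)·(00000000001) mod 2 = 0+0+0+0+0+0+0+0+0+0+1 mod 2 = 1
Codeword = 010100000011011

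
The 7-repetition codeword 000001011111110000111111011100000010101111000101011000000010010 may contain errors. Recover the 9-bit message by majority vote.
Split into 7-bit blocks and majority-vote each:
  block 1 = 0000010: 1 ones, 6 zeros → 0
  block 2 = 1111111: 7 ones, 0 zeros → 1
  block 3 = 0000111: 3 ones, 4 zeros → 0
  block 4 = 1110111: 6 ones, 1 zeros → 1
  block 5 = 0000001: 1 ones, 6 zeros → 0
  block 6 = 0101111: 5 ones, 2 zeros → 1
  block 7 = 0001010: 2 ones, 5 zeros → 0
  block 8 = 1100000: 2 ones, 5 zeros → 0
  block 9 = 0010010: 2 ones, 5 zeros → 0
Decoded = 010101000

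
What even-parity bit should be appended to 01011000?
Sum of data bits: 0+1+0+1+1+0+0+0 = 3.
3 mod 2 = 1, so parity bit = 1.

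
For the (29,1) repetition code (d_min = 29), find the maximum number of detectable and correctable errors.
Detection only: up to d_min − 1 = 28 errors.
Correction: up to ⌊(d_min − 1)/2⌋ = ⌊28/2⌋ = 14 errors.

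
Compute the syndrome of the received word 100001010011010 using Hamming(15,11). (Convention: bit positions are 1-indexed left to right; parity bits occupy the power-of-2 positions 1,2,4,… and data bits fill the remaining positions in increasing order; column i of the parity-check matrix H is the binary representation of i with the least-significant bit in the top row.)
Syndrome s = H · r^T (mod 2), r = 100001010011010:
  s[0] = (101010101010101)·(100001010011010) mod 2 = 1+0+0+0+0+0+0+0+0+0+1+0+0+0+0 mod 2 = 0
  s[1] = (011001100110011)·(100001010011010) mod 2 = 0+0+0+0+0+1+0+0+0+0+1+0+0+1+0 mod 2 = 1
  s[2] = (000111100001111)·(100001010011010) mod 2 = 0+0+0+0+0+1+0+0+0+0+0+1+0+1+0 mod 2 = 1
  s[3] = (000000011111111)·(100001010011010) mod 2 = 0+0+0+0+0+0+0+1+0+0+1+1+0+1+0 mod 2 = 0
Syndrome = 0110
Non-zero syndrome: error at position 6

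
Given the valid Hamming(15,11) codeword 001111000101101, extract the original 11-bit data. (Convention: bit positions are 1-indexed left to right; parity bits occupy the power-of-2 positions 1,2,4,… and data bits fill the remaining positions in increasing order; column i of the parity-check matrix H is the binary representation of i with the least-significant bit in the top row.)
Parity bits occupy power-of-2 positions; data bits are at positions {3,5,6,7,9,10,11,12,13,14,15} (1-indexed).
Extract: c[3]=1 c[5]=1 c[6]=1 c[7]=0 c[9]=0 c[10]=1 c[11]=0 c[12]=1 c[13]=1 c[14]=0 c[15]=1
Data = 11100101101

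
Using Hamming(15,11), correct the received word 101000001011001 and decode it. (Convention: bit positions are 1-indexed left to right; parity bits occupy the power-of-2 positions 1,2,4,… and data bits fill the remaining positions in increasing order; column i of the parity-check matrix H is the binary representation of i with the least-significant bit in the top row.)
Syndrome s = H · r^T (mod 2), r = 101000001011001:
  s[0] = (101010101010101)·(101000001011001) mod 2 = 1+0+1+0+0+0+0+0+1+0+1+0+0+0+1 mod 2 = 1
  s[1] = (011001100110011)·(101000001011001) mod 2 = 0+0+1+0+0+0+0+0+0+0+1+0+0+0+1 mod 2 = 1
  s[2] = (000111100001111)·(101000001011001) mod 2 = 0+0+0+0+0+0+0+0+0+0+0+1+0+0+1 mod 2 = 0
  s[3] = (000000011111111)·(101000001011001) mod 2 = 0+0+0+0+0+0+0+0+1+0+1+1+0+0+1 mod 2 = 0
Syndrome = 1100
Column 3 of H equals this syndrome → error at bit 3 (1-indexed).
Flip bit 3: 101000001011001 → 100000001011001
Extract data bits at positions {3,5,6,7,9,10,11,12,13,14,15}: 00001011001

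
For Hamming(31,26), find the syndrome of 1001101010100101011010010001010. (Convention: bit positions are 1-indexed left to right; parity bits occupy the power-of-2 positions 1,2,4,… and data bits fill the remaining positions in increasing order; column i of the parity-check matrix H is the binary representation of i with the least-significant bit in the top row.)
Syndrome s = H · r^T (mod 2), r = 1001101010100101011010010001010:
  s[0] = (1010101010101010101010101010101)·(1001101010100101011010010001010) mod 2 = 1+0+0+0+1+0+1+0+1+0+1+0+0+0+0+0+0+0+1+0+1+0+0+0+0+0+0+0+0+0+0 mod 2 = 1
  s[1] = (0110011001100110011001100110011)·(1001101010100101011010010001010) mod 2 = 0+0+0+0+0+0+1+0+0+0+1+0+0+1+0+0+0+1+1+0+0+0+0+0+0+0+0+0+0+1+0 mod 2 = 0
  s[2] = (0001111000011110000111100001111)·(1001101010100101011010010001010) mod 2 = 0+0+0+1+1+0+1+0+0+0+0+0+0+1+0+0+0+0+0+0+1+0+0+0+0+0+0+1+0+1+0 mod 2 = 1
  s[3] = (0000000111111110000000011111111)·(1001101010100101011010010001010) mod 2 = 0+0+0+0+0+0+0+0+1+0+1+0+0+1+0+0+0+0+0+0+0+0+0+1+0+0+0+1+0+1+0 mod 2 = 0
  s[4] = (0000000000000001111111111111111)·(1001101010100101011010010001010) mod 2 = 0+0+0+0+0+0+0+0+0+0+0+0+0+0+0+1+0+1+1+0+1+0+0+1+0+0+0+1+0+1+0 mod 2 = 1
Syndrome = 10101
Non-zero syndrome: error at position 21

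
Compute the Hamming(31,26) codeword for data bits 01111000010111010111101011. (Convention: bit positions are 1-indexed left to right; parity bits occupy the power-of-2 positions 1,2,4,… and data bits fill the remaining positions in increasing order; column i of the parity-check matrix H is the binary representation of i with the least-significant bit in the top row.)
Codeword c = d · G (mod 2), d = 01111000010111010111101011:
  c[0] = d·G[:,0] = (01111000010111010111101011)·(11011010101101010101010101) mod 2 = 0+1+0+1+1+0+0+0+0+0+0+1+0+1+0+1+0+1+0+1+0+0+0+0+0+1 mod 2 = 1
  c[1] = d·G[:,1] = (01111000010111010111101011)·(10110110011011001100110011) mod 2 = 0+0+1+1+0+0+0+0+0+1+0+0+1+1+0+0+0+1+0+0+1+0+0+0+1+1 mod 2 = 1
  c[2] = d·G[:,2] = (01111000010111010111101011)·(10000000000000000000000000) mod 2 = 0+0+0+0+0+0+0+0+0+0+0+0+0+0+0+0+0+0+0+0+0+0+0+0+0+0 mod 2 = 0
  c[3] = d·G[:,3] = (01111000010111010111101011)·(01110001111000111100001111) mod 2 = 0+1+1+1+0+0+0+0+0+1+0+0+0+0+0+1+0+1+0+0+0+0+1+0+1+1 mod 2 = 1
  c[4] = d·G[:,4] = (01111000010111010111101011)·(01000000000000000000000000) mod 2 = 0+1+0+0+0+0+0+0+0+0+0+0+0+0+0+0+0+0+0+0+0+0+0+0+0+0 mod 2 = 1
  c[5] = d·G[:,5] = (01111000010111010111101011)·(00100000000000000000000000) mod 2 = 0+0+1+0+0+0+0+0+0+0+0+0+0+0+0+0+0+0+0+0+0+0+0+0+0+0 mod 2 = 1
  c[6] = d·G[:,6] = (01111000010111010111101011)·(00010000000000000000000000) mod 2 = 0+0+0+1+0+0+0+0+0+0+0+0+0+0+0+0+0+0+0+0+0+0+0+0+0+0 mod 2 = 1
  c[7] = d·G[:,7] = (01111000010111010111101011)·(00001111111000000011111111) mod 2 = 0+0+0+0+1+0+0+0+0+1+0+0+0+0+0+0+0+0+1+1+1+0+1+0+1+1 mod 2 = 0
  c[8] = d·G[:,8] = (01111000010111010111101011)·(00001000000000000000000000) mod 2 = 0+0+0+0+1+0+0+0+0+0+0+0+0+0+0+0+0+0+0+0+0+0+0+0+0+0 mod 2 = 1
  c[9] = d·G[:,9] = (01111000010111010111101011)·(00000100000000000000000000) mod 2 = 0+0+0+0+0+0+0+0+0+0+0+0+0+0+0+0+0+0+0+0+0+0+0+0+0+0 mod 2 = 0
  c[10] = d·G[:,10] = (01111000010111010111101011)·(00000010000000000000000000) mod 2 = 0+0+0+0+0+0+0+0+0+0+0+0+0+0+0+0+0+0+0+0+0+0+0+0+0+0 mod 2 = 0
  c[11] = d·G[:,11] = (01111000010111010111101011)·(00000001000000000000000000) mod 2 = 0+0+0+0+0+0+0+0+0+0+0+0+0+0+0+0+0+0+0+0+0+0+0+0+0+0 mod 2 = 0
  c[12] = d·G[:,12] = (01111000010111010111101011)·(00000000100000000000000000) mod 2 = 0+0+0+0+0+0+0+0+0+0+0+0+0+0+0+0+0+0+0+0+0+0+0+0+0+0 mod 2 = 0
  c[13] = d·G[:,13] = (01111000010111010111101011)·(00000000010000000000000000) mod 2 = 0+0+0+0+0+0+0+0+0+1+0+0+0+0+0+0+0+0+0+0+0+0+0+0+0+0 mod 2 = 1
  c[14] = d·G[:,14] = (01111000010111010111101011)·(00000000001000000000000000) mod 2 = 0+0+0+0+0+0+0+0+0+0+0+0+0+0+0+0+0+0+0+0+0+0+0+0+0+0 mod 2 = 0
  c[15] = d·G[:,15] = (01111000010111010111101011)·(00000000000111111111111111) mod 2 = 0+0+0+0+0+0+0+0+0+0+0+1+1+1+0+1+0+1+1+1+1+0+1+0+1+1 mod 2 = 1
  c[16] = d·G[:,16] = (01111000010111010111101011)·(00000000000100000000000000) mod 2 = 0+0+0+0+0+0+0+0+0+0+0+1+0+0+0+0+0+0+0+0+0+0+0+0+0+0 mod 2 = 1
  c[17] = d·G[:,17] = (01111000010111010111101011)·(00000000000010000000000000) mod 2 = 0+0+0+0+0+0+0+0+0+0+0+0+1+0+0+0+0+0+0+0+0+0+0+0+0+0 mod 2 = 1
  c[18] = d·G[:,18] = (01111000010111010111101011)·(00000000000001000000000000) mod 2 = 0+0+0+0+0+0+0+0+0+0+0+0+0+1+0+0+0+0+0+0+0+0+0+0+0+0 mod 2 = 1
  c[19] = d·G[:,19] = (01111000010111010111101011)·(00000000000000100000000000) mod 2 = 0+0+0+0+0+0+0+0+0+0+0+0+0+0+0+0+0+0+0+0+0+0+0+0+0+0 mod 2 = 0
  c[20] = d·G[:,20] = (01111000010111010111101011)·(00000000000000010000000000) mod 2 = 0+0+0+0+0+0+0+0+0+0+0+0+0+0+0+1+0+0+0+0+0+0+0+0+0+0 mod 2 = 1
  c[21] = d·G[:,21] = (01111000010111010111101011)·(00000000000000001000000000) mod 2 = 0+0+0+0+0+0+0+0+0+0+0+0+0+0+0+0+0+0+0+0+0+0+0+0+0+0 mod 2 = 0
  c[22] = d·G[:,22] = (01111000010111010111101011)·(00000000000000000100000000) mod 2 = 0+0+0+0+0+0+0+0+0+0+0+0+0+0+0+0+0+1+0+0+0+0+0+0+0+0 mod 2 = 1
  c[23] = d·G[:,23] = (01111000010111010111101011)·(00000000000000000010000000) mod 2 = 0+0+0+0+0+0+0+0+0+0+0+0+0+0+0+0+0+0+1+0+0+0+0+0+0+0 mod 2 = 1
  c[24] = d·G[:,24] = (01111000010111010111101011)·(00000000000000000001000000) mod 2 = 0+0+0+0+0+0+0+0+0+0+0+0+0+0+0+0+0+0+0+1+0+0+0+0+0+0 mod 2 = 1
  c[25] = d·G[:,25] = (01111000010111010111101011)·(00000000000000000000100000) mod 2 = 0+0+0+0+0+0+0+0+0+0+0+0+0+0+0+0+0+0+0+0+1+0+0+0+0+0 mod 2 = 1
  c[26] = d·G[:,26] = (01111000010111010111101011)·(00000000000000000000010000) mod 2 = 0+0+0+0+0+0+0+0+0+0+0+0+0+0+0+0+0+0+0+0+0+0+0+0+0+0 mod 2 = 0
  c[27] = d·G[:,27] = (01111000010111010111101011)·(00000000000000000000001000) mod 2 = 0+0+0+0+0+0+0+0+0+0+0+0+0+0+0+0+0+0+0+0+0+0+1+0+0+0 mod 2 = 1
  c[28] = d·G[:,28] = (01111000010111010111101011)·(00000000000000000000000100) mod 2 = 0+0+0+0+0+0+0+0+0+0+0+0+0+0+0+0+0+0+0+0+0+0+0+0+0+0 mod 2 = 0
  c[29] = d·G[:,29] = (01111000010111010111101011)·(00000000000000000000000010) mod 2 = 0+0+0+0+0+0+0+0+0+0+0+0+0+0+0+0+0+0+0+0+0+0+0+0+1+0 mod 2 = 1
  c[30] = d·G[:,30] = (01111000010111010111101011)·(00000000000000000000000001) mod 2 = 0+0+0+0+0+0+0+0+0+0+0+0+0+0+0+0+0+0+0+0+0+0+0+0+0+1 mod 2 = 1
Codeword = 1101111010000101111010111101011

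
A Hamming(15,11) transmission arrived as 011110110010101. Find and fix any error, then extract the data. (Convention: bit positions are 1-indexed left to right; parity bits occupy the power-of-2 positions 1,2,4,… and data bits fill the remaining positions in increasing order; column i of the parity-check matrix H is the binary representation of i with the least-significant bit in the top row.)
Syndrome s = H · r^T (mod 2), r = 011110110010101:
  s[0] = (101010101010101)·(011110110010101) mod 2 = 0+0+1+0+1+0+1+0+0+0+1+0+1+0+1 mod 2 = 0
  s[1] = (011001100110011)·(011110110010101) mod 2 = 0+1+1+0+0+0+1+0+0+0+1+0+0+0+1 mod 2 = 1
  s[2] = (000111100001111)·(011110110010101) mod 2 = 0+0+0+1+1+0+1+0+0+0+0+0+1+0+1 mod 2 = 1
  s[3] = (000000011111111)·(011110110010101) mod 2 = 0+0+0+0+0+0+0+1+0+0+1+0+1+0+1 mod 2 = 0
Syndrome = 0110
Column 6 of H equals this syndrome → error at bit 6 (1-indexed).
Flip bit 6: 011110110010101 → 011111110010101
Extract data bits at positions {3,5,6,7,9,10,11,12,13,14,15}: 11110010101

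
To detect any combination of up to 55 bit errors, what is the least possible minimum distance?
Detecting e errors requires d_min ≥ e + 1 = 55 + 1 = 56.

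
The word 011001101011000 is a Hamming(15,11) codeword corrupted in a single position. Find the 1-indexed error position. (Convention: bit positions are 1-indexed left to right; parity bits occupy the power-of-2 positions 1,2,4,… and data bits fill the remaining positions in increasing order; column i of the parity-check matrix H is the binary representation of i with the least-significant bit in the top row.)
Syndrome s = H · r^T (mod 2), r = 011001101011000:
  s[0] = (101010101010101)·(011001101011000) mod 2 = 0+0+1+0+0+0+1+0+1+0+1+0+0+0+0 mod 2 = 0
  s[1] = (011001100110011)·(011001101011000) mod 2 = 0+1+1+0+0+1+1+0+0+0+1+0+0+0+0 mod 2 = 1
  s[2] = (000111100001111)·(011001101011000) mod 2 = 0+0+0+0+0+1+1+0+0+0+0+1+0+0+0 mod 2 = 1
  s[3] = (000000011111111)·(011001101011000) mod 2 = 0+0+0+0+0+0+0+0+1+0+1+1+0+0+0 mod 2 = 1
Syndrome = 0111
Column i of H is the binary representation of i, so the syndrome is the binary index of the flipped bit.
Read s = 0111 with s[0] as LSB: 0·2^0 + 1·2^1 + 1·2^2 + 1·2^3 = 14.
Error is at bit position 14.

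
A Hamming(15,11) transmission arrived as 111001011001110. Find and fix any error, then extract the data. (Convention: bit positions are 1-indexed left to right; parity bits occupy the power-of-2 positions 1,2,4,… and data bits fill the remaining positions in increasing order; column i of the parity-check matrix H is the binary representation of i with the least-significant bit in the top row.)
Syndrome s = H · r^T (mod 2), r = 111001011001110:
  s[0] = (101010101010101)·(111001011001110) mod 2 = 1+0+1+0+0+0+0+0+1+0+0+0+1+0+0 mod 2 = 0
  s[1] = (011001100110011)·(111001011001110) mod 2 = 0+1+1+0+0+1+0+0+0+0+0+0+0+1+0 mod 2 = 0
  s[2] = (000111100001111)·(111001011001110) mod 2 = 0+0+0+0+0+1+0+0+0+0+0+1+1+1+0 mod 2 = 0
  s[3] = (000000011111111)·(111001011001110) mod 2 = 0+0+0+0+0+0+0+1+1+0+0+1+1+1+0 mod 2 = 1
Syndrome = 0001
Column 8 of H equals this syndrome → error at bit 8 (1-indexed).
Flip bit 8: 111001011001110 → 111001001001110
Extract data bits at positions {3,5,6,7,9,10,11,12,13,14,15}: 10101001110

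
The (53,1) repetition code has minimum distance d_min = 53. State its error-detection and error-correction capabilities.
Detection only: up to d_min − 1 = 52 errors.
Correction: up to ⌊(d_min − 1)/2⌋ = ⌊52/2⌋ = 26 errors.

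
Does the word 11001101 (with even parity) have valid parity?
Sum of all bits: 1+1+0+0+1+1+0+1 = 5; 5 mod 2 = 1. Result is 1 → parity error detected.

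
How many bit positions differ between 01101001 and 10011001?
XOR = 11110000, count of 1s = 4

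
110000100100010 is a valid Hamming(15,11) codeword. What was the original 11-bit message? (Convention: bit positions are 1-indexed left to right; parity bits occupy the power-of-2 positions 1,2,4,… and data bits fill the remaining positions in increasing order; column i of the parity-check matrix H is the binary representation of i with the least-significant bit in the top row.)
Parity bits occupy power-of-2 positions; data bits are at positions {3,5,6,7,9,10,11,12,13,14,15} (1-indexed).
Extract: c[3]=0 c[5]=0 c[6]=0 c[7]=1 c[9]=0 c[10]=1 c[11]=0 c[12]=0 c[13]=0 c[14]=1 c[15]=0
Data = 00010100010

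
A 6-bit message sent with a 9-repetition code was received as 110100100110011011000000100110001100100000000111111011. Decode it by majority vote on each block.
Split into 9-bit blocks and majority-vote each:
  block 1 = 110100100: 4 ones, 5 zeros → 0
  block 2 = 110011011: 6 ones, 3 zeros → 1
  block 3 = 000000100: 1 ones, 8 zeros → 0
  block 4 = 110001100: 4 ones, 5 zeros → 0
  block 5 = 100000000: 1 ones, 8 zeros → 0
  block 6 = 111111011: 8 ones, 1 zeros → 1
Decoded = 010001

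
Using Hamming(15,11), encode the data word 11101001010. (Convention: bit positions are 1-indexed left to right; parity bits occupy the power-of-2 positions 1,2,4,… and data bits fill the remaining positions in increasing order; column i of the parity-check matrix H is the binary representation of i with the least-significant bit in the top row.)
Codeword c = d · G (mod 2), d = 11101001010:
  c[0] = d·G[:,0] = (11101001010)·(11011010101) mod 2 = 1+1+0+0+1+0+0+0+0+0+0 mod 2 = 1
  c[1] = d·G[:,1] = (11101001010)·(10110110011) mod 2 = 1+0+1+0+0+0+0+0+0+1+0 mod 2 = 1
  c[2] = d·G[:,2] = (11101001010)·(10000000000) mod 2 = 1+0+0+0+0+0+0+0+0+0+0 mod 2 = 1
  c[3] = d·G[:,3] = (11101001010)·(01110001111) mod 2 = 0+1+1+0+0+0+0+1+0+1+0 mod 2 = 0
  c[4] = d·G[:,4] = (11101001010)·(01000000000) mod 2 = 0+1+0+0+0+0+0+0+0+0+0 mod 2 = 1
  c[5] = d·G[:,5] = (11101001010)·(00100000000) mod 2 = 0+0+1+0+0+0+0+0+0+0+0 mod 2 = 1
  c[6] = d·G[:,6] = (11101001010)·(00010000000) mod 2 = 0+0+0+0+0+0+0+0+0+0+0 mod 2 = 0
  c[7] = d·G[:,7] = (11101001010)·(00001111111) mod 2 = 0+0+0+0+1+0+0+1+0+1+0 mod 2 = 1
  c[8] = d·G[:,8] = (11101001010)·(00001000000) mod 2 = 0+0+0+0+1+0+0+0+0+0+0 mod 2 = 1
  c[9] = d·G[:,9] = (11101001010)·(00000100000) mod 2 = 0+0+0+0+0+0+0+0+0+0+0 mod 2 = 0
  c[10] = d·G[:,10] = (11101001010)·(00000010000) mod 2 = 0+0+0+0+0+0+0+0+0+0+0 mod 2 = 0
  c[11] = d·G[:,11] = (11101001010)·(00000001000) mod 2 = 0+0+0+0+0+0+0+1+0+0+0 mod 2 = 1
  c[12] = d·G[:,12] = (11101001010)·(00000000100) mod 2 = 0+0+0+0+0+0+0+0+0+0+0 mod 2 = 0
  c[13] = d·G[:,13] = (11101001010)·(00000000010) mod 2 = 0+0+0+0+0+0+0+0+0+1+0 mod 2 = 1
  c[14] = d·G[:,14] = (11101001010)·(00000000001) mod 2 = 0+0+0+0+0+0+0+0+0+0+0 mod 2 = 0
Codeword = 111011011001010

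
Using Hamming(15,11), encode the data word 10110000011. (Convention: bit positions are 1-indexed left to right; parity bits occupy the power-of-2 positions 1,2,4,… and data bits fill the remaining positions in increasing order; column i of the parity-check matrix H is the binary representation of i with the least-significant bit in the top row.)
Codeword c = d · G (mod 2), d = 10110000011:
  c[0] = d·G[:,0] = (10110000011)·(11011010101) mod 2 = 1+0+0+1+0+0+0+0+0+0+1 mod 2 = 1
  c[1] = d·G[:,1] = (10110000011)·(10110110011) mod 2 = 1+0+1+1+0+0+0+0+0+1+1 mod 2 = 1
  c[2] = d·G[:,2] = (10110000011)·(10000000000) mod 2 = 1+0+0+0+0+0+0+0+0+0+0 mod 2 = 1
  c[3] = d·G[:,3] = (10110000011)·(01110001111) mod 2 = 0+0+1+1+0+0+0+0+0+1+1 mod 2 = 0
  c[4] = d·G[:,4] = (10110000011)·(01000000000) mod 2 = 0+0+0+0+0+0+0+0+0+0+0 mod 2 = 0
  c[5] = d·G[:,5] = (10110000011)·(00100000000) mod 2 = 0+0+1+0+0+0+0+0+0+0+0 mod 2 = 1
  c[6] = d·G[:,6] = (10110000011)·(00010000000) mod 2 = 0+0+0+1+0+0+0+0+0+0+0 mod 2 = 1
  c[7] = d·G[:,7] = (10110000011)·(00001111111) mod 2 = 0+0+0+0+0+0+0+0+0+1+1 mod 2 = 0
  c[8] = d·G[:,8] = (10110000011)·(00001000000) mod 2 = 0+0+0+0+0+0+0+0+0+0+0 mod 2 = 0
  c[9] = d·G[:,9] = (10110000011)·(00000100000) mod 2 = 0+0+0+0+0+0+0+0+0+0+0 mod 2 = 0
  c[10] = d·G[:,10] = (10110000011)·(00000010000) mod 2 = 0+0+0+0+0+0+0+0+0+0+0 mod 2 = 0
  c[11] = d·G[:,11] = (10110000011)·(00000001000) mod 2 = 0+0+0+0+0+0+0+0+0+0+0 mod 2 = 0
  c[12] = d·G[:,12] = (10110000011)·(00000000100) mod 2 = 0+0+0+0+0+0+0+0+0+0+0 mod 2 = 0
  c[13] = d·G[:,13] = (10110000011)·(00000000010) mod 2 = 0+0+0+0+0+0+0+0+0+1+0 mod 2 = 1
  c[14] = d·G[:,14] = (10110000011)·(00000000001) mod 2 = 0+0+0+0+0+0+0+0+0+0+1 mod 2 = 1
Codeword = 111001100000011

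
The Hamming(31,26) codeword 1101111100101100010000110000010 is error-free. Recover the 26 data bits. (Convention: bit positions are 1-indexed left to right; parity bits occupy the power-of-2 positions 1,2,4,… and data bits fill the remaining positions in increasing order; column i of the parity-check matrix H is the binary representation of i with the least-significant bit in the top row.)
Parity bits occupy power-of-2 positions; data bits are at positions {3,5,6,7,9,10,11,12,13,14,15,17,18,19,20,21,22,23,24,25,26,27,28,29,30,31} (1-indexed).
Extract: c[3]=0 c[5]=1 c[6]=1 c[7]=1 c[9]=0 c[10]=0 c[11]=1 c[12]=0 c[13]=1 c[14]=1 c[15]=0 c[17]=0 c[18]=1 c[19]=0 c[20]=0 c[21]=0 c[22]=0 c[23]=1 c[24]=1 c[25]=0 c[26]=0 c[27]=0 c[28]=0 c[29]=0 c[30]=1 c[31]=0
Data = 01110010110010000110000010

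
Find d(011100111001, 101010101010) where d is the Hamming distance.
XOR = 110110010011, count of 1s = 7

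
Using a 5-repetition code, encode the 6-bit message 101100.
Repeat each bit 5× and concatenate:
1→11111  0→00000  1→11111  1→11111  0→00000  0→00000
Codeword = 111110000011111111110000000000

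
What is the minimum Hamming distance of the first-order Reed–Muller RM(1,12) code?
d_min = 2048 (RM(1,12) has length 4096 and minimum distance 2^(m−1) = 2048).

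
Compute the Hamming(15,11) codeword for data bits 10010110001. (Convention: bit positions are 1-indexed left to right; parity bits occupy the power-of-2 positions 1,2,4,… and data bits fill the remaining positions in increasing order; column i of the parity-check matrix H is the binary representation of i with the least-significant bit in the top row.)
Codeword c = d · G (mod 2), d = 10010110001:
  c[0] = d·G[:,0] = (10010110001)·(11011010101) mod 2 = 1+0+0+1+0+0+1+0+0+0+1 mod 2 = 0
  c[1] = d·G[:,1] = (10010110001)·(10110110011) mod 2 = 1+0+0+1+0+1+1+0+0+0+1 mod 2 = 1
  c[2] = d·G[:,2] = (10010110001)·(10000000000) mod 2 = 1+0+0+0+0+0+0+0+0+0+0 mod 2 = 1
  c[3] = d·G[:,3] = (10010110001)·(01110001111) mod 2 = 0+0+0+1+0+0+0+0+0+0+1 mod 2 = 0
  c[4] = d·G[:,4] = (10010110001)·(01000000000) mod 2 = 0+0+0+0+0+0+0+0+0+0+0 mod 2 = 0
  c[5] = d·G[:,5] = (10010110001)·(00100000000) mod 2 = 0+0+0+0+0+0+0+0+0+0+0 mod 2 = 0
  c[6] = d·G[:,6] = (10010110001)·(00010000000) mod 2 = 0+0+0+1+0+0+0+0+0+0+0 mod 2 = 1
  c[7] = d·G[:,7] = (10010110001)·(00001111111) mod 2 = 0+0+0+0+0+1+1+0+0+0+1 mod 2 = 1
  c[8] = d·G[:,8] = (10010110001)·(00001000000) mod 2 = 0+0+0+0+0+0+0+0+0+0+0 mod 2 = 0
  c[9] = d·G[:,9] = (10010110001)·(00000100000) mod 2 = 0+0+0+0+0+1+0+0+0+0+0 mod 2 = 1
  c[10] = d·G[:,10] = (10010110001)·(00000010000) mod 2 = 0+0+0+0+0+0+1+0+0+0+0 mod 2 = 1
  c[11] = d·G[:,11] = (10010110001)·(00000001000) mod 2 = 0+0+0+0+0+0+0+0+0+0+0 mod 2 = 0
  c[12] = d·G[:,12] = (10010110001)·(00000000100) mod 2 = 0+0+0+0+0+0+0+0+0+0+0 mod 2 = 0
  c[13] = d·G[:,13] = (10010110001)·(00000000010) mod 2 = 0+0+0+0+0+0+0+0+0+0+0 mod 2 = 0
  c[14] = d·G[:,14] = (10010110001)·(00000000001) mod 2 = 0+0+0+0+0+0+0+0+0+0+1 mod 2 = 1
Codeword = 011000110110001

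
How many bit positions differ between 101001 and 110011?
XOR = 011010, count of 1s = 3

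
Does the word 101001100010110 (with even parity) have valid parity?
Sum of all bits: 1+0+1+0+0+1+1+0+0+0+1+0+1+1+0 = 7; 7 mod 2 = 1. Result is 1 → parity error detected.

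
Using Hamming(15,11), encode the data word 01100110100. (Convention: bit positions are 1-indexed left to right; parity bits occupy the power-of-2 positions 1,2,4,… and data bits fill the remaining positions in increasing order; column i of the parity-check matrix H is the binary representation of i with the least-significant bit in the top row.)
Codeword c = d · G (mod 2), d = 01100110100:
  c[0] = d·G[:,0] = (01100110100)·(11011010101) mod 2 = 0+1+0+0+0+0+1+0+1+0+0 mod 2 = 1
  c[1] = d·G[:,1] = (01100110100)·(10110110011) mod 2 = 0+0+1+0+0+1+1+0+0+0+0 mod 2 = 1
  c[2] = d·G[:,2] = (01100110100)·(10000000000) mod 2 = 0+0+0+0+0+0+0+0+0+0+0 mod 2 = 0
  c[3] = d·G[:,3] = (01100110100)·(01110001111) mod 2 = 0+1+1+0+0+0+0+0+1+0+0 mod 2 = 1
  c[4] = d·G[:,4] = (01100110100)·(01000000000) mod 2 = 0+1+0+0+0+0+0+0+0+0+0 mod 2 = 1
  c[5] = d·G[:,5] = (01100110100)·(00100000000) mod 2 = 0+0+1+0+0+0+0+0+0+0+0 mod 2 = 1
  c[6] = d·G[:,6] = (01100110100)·(00010000000) mod 2 = 0+0+0+0+0+0+0+0+0+0+0 mod 2 = 0
  c[7] = d·G[:,7] = (01100110100)·(00001111111) mod 2 = 0+0+0+0+0+1+1+0+1+0+0 mod 2 = 1
  c[8] = d·G[:,8] = (01100110100)·(00001000000) mod 2 = 0+0+0+0+0+0+0+0+0+0+0 mod 2 = 0
  c[9] = d·G[:,9] = (01100110100)·(00000100000) mod 2 = 0+0+0+0+0+1+0+0+0+0+0 mod 2 = 1
  c[10] = d·G[:,10] = (01100110100)·(00000010000) mod 2 = 0+0+0+0+0+0+1+0+0+0+0 mod 2 = 1
  c[11] = d·G[:,11] = (01100110100)·(00000001000) mod 2 = 0+0+0+0+0+0+0+0+0+0+0 mod 2 = 0
  c[12] = d·G[:,12] = (01100110100)·(00000000100) mod 2 = 0+0+0+0+0+0+0+0+1+0+0 mod 2 = 1
  c[13] = d·G[:,13] = (01100110100)·(00000000010) mod 2 = 0+0+0+0+0+0+0+0+0+0+0 mod 2 = 0
  c[14] = d·G[:,14] = (01100110100)·(00000000001) mod 2 = 0+0+0+0+0+0+0+0+0+0+0 mod 2 = 0
Codeword = 110111010110100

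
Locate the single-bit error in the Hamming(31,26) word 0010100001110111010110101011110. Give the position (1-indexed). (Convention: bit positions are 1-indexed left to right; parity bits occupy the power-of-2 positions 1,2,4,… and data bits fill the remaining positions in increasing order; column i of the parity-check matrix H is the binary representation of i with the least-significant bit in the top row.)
Syndrome s = H · r^T (mod 2), r = 0010100001110111010110101011110:
  s[0] = (1010101010101010101010101010101)·(0010100001110111010110101011110) mod 2 = 0+0+1+0+1+0+0+0+0+0+1+0+0+0+1+0+0+0+0+0+1+0+1+0+1+0+1+0+1+0+0 mod 2 = 1
  s[1] = (0110011001100110011001100110011)·(0010100001110111010110101011110) mod 2 = 0+0+1+0+0+0+0+0+0+1+1+0+0+1+1+0+0+1+0+0+0+0+1+0+0+0+1+0+0+1+0 mod 2 = 1
  s[2] = (0001111000011110000111100001111)·(0010100001110111010110101011110) mod 2 = 0+0+0+0+1+0+0+0+0+0+0+1+0+1+1+0+0+0+0+1+1+0+1+0+0+0+0+1+1+1+0 mod 2 = 0
  s[3] = (0000000111111110000000011111111)·(0010100001110111010110101011110) mod 2 = 0+0+0+0+0+0+0+0+0+1+1+1+0+1+1+0+0+0+0+0+0+0+0+0+1+0+1+1+1+1+0 mod 2 = 0
  s[4] = (0000000000000001111111111111111)·(0010100001110111010110101011110) mod 2 = 0+0+0+0+0+0+0+0+0+0+0+0+0+0+0+1+0+1+0+1+1+0+1+0+1+0+1+1+1+1+0 mod 2 = 0
Syndrome = 11000
Column i of H is the binary representation of i, so the syndrome is the binary index of the flipped bit.
Read s = 11000 with s[0] as LSB: 1·2^0 + 1·2^1 + 0·2^2 + 0·2^3 + 0·2^4 = 3.
Error is at bit position 3.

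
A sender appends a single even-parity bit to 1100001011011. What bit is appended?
Sum of data bits: 1+1+0+0+0+0+1+0+1+1+0+1+1 = 7.
7 mod 2 = 1, so parity bit = 1.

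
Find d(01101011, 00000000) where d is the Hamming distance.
XOR = 01101011, count of 1s = 5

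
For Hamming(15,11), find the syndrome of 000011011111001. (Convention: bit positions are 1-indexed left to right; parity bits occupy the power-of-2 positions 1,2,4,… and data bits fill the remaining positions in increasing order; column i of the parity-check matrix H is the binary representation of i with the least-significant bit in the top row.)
Syndrome s = H · r^T (mod 2), r = 000011011111001:
  s[0] = (101010101010101)·(000011011111001) mod 2 = 0+0+0+0+1+0+0+0+1+0+1+0+0+0+1 mod 2 = 0
  s[1] = (011001100110011)·(000011011111001) mod 2 = 0+0+0+0+0+1+0+0+0+1+1+0+0+0+1 mod 2 = 0
  s[2] = (000111100001111)·(000011011111001) mod 2 = 0+0+0+0+1+1+0+0+0+0+0+1+0+0+1 mod 2 = 0
  s[3] = (000000011111111)·(000011011111001) mod 2 = 0+0+0+0+0+0+0+1+1+1+1+1+0+0+1 mod 2 = 0
Syndrome = 0000
s = 0: no error detected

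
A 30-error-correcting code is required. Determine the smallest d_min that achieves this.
Correcting t errors requires d_min ≥ 2t + 1 = 2·30 + 1 = 61.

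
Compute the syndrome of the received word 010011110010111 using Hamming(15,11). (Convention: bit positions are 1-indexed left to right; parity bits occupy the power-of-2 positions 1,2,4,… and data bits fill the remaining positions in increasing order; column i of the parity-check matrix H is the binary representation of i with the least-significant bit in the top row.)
Syndrome s = H · r^T (mod 2), r = 010011110010111:
  s[0] = (101010101010101)·(010011110010111) mod 2 = 0+0+0+0+1+0+1+0+0+0+1+0+1+0+1 mod 2 = 1
  s[1] = (011001100110011)·(010011110010111) mod 2 = 0+1+0+0+0+1+1+0+0+0+1+0+0+1+1 mod 2 = 0
  s[2] = (000111100001111)·(010011110010111) mod 2 = 0+0+0+0+1+1+1+0+0+0+0+0+1+1+1 mod 2 = 0
  s[3] = (000000011111111)·(010011110010111) mod 2 = 0+0+0+0+0+0+0+1+0+0+1+0+1+1+1 mod 2 = 1
Syndrome = 1001
Non-zero syndrome: error at position 9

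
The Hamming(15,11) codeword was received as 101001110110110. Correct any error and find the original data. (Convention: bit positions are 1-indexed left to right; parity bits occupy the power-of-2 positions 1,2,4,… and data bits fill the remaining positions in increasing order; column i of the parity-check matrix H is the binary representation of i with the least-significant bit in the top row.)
Syndrome s = H · r^T (mod 2), r = 101001110110110:
  s[0] = (101010101010101)·(101001110110110) mod 2 = 1+0+1+0+0+0+1+0+0+0+1+0+1+0+0 mod 2 = 1
  s[1] = (011001100110011)·(101001110110110) mod 2 = 0+0+1+0+0+1+1+0+0+1+1+0+0+1+0 mod 2 = 0
  s[2] = (000111100001111)·(101001110110110) mod 2 = 0+0+0+0+0+1+1+0+0+0+0+0+1+1+0 mod 2 = 0
  s[3] = (000000011111111)·(101001110110110) mod 2 = 0+0+0+0+0+0+0+1+0+1+1+0+1+1+0 mod 2 = 1
Syndrome = 1001
Column 9 of H equals this syndrome → error at bit 9 (1-indexed).
Flip bit 9: 101001110110110 → 101001111110110
Extract data bits at positions {3,5,6,7,9,10,11,12,13,14,15}: 10111110110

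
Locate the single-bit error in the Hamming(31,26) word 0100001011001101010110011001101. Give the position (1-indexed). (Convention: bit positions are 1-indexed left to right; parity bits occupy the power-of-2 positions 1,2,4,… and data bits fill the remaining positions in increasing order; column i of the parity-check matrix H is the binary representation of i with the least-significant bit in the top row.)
Syndrome s = H · r^T (mod 2), r = 0100001011001101010110011001101:
  s[0] = (1010101010101010101010101010101)·(0100001011001101010110011001101) mod 2 = 0+0+0+0+0+0+1+0+1+0+0+0+1+0+0+0+0+0+0+0+1+0+0+0+1+0+0+0+1+0+1 mod 2 = 1
  s[1] = (0110011001100110011001100110011)·(0100001011001101010110011001101) mod 2 = 0+1+0+0+0+0+1+0+0+1+0+0+0+1+0+0+0+1+0+0+0+0+0+0+0+0+0+0+0+0+1 mod 2 = 0
  s[2] = (0001111000011110000111100001111)·(0100001011001101010110011001101) mod 2 = 0+0+0+0+0+0+1+0+0+0+0+0+1+1+0+0+0+0+0+1+1+0+0+0+0+0+0+1+1+0+1 mod 2 = 0
  s[3] = (0000000111111110000000011111111)·(0100001011001101010110011001101) mod 2 = 0+0+0+0+0+0+0+0+1+1+0+0+1+1+0+0+0+0+0+0+0+0+0+1+1+0+0+1+1+0+1 mod 2 = 1
  s[4] = (0000000000000001111111111111111)·(0100001011001101010110011001101) mod 2 = 0+0+0+0+0+0+0+0+0+0+0+0+0+0+0+1+0+1+0+1+1+0+0+1+1+0+0+1+1+0+1 mod 2 = 1
Syndrome = 10011
Column i of H is the binary representation of i, so the syndrome is the binary index of the flipped bit.
Read s = 10011 with s[0] as LSB: 1·2^0 + 0·2^1 + 0·2^2 + 1·2^3 + 1·2^4 = 25.
Error is at bit position 25.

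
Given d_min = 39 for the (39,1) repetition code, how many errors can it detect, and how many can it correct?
Detection only: up to d_min − 1 = 38 errors.
Correction: up to ⌊(d_min − 1)/2⌋ = ⌊38/2⌋ = 19 errors.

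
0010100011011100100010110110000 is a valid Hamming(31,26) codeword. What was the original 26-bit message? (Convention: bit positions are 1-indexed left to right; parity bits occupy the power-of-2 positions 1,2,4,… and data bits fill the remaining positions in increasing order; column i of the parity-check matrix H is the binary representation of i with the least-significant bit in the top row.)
Parity bits occupy power-of-2 positions; data bits are at positions {3,5,6,7,9,10,11,12,13,14,15,17,18,19,20,21,22,23,24,25,26,27,28,29,30,31} (1-indexed).
Extract: c[3]=1 c[5]=1 c[6]=0 c[7]=0 c[9]=1 c[10]=1 c[11]=0 c[12]=1 c[13]=1 c[14]=1 c[15]=0 c[17]=1 c[18]=0 c[19]=0 c[20]=0 c[21]=1 c[22]=0 c[23]=1 c[24]=1 c[25]=0 c[26]=1 c[27]=1 c[28]=0 c[29]=0 c[30]=0 c[31]=0
Data = 11001101110100010110110000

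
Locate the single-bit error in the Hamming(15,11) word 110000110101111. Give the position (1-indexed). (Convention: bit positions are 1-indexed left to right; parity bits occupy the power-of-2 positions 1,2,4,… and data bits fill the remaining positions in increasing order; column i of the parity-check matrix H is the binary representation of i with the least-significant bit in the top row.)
Syndrome s = H · r^T (mod 2), r = 110000110101111:
  s[0] = (101010101010101)·(110000110101111) mod 2 = 1+0+0+0+0+0+1+0+0+0+0+0+1+0+1 mod 2 = 0
  s[1] = (011001100110011)·(110000110101111) mod 2 = 0+1+0+0+0+0+1+0+0+1+0+0+0+1+1 mod 2 = 1
  s[2] = (000111100001111)·(110000110101111) mod 2 = 0+0+0+0+0+0+1+0+0+0+0+1+1+1+1 mod 2 = 1
  s[3] = (000000011111111)·(110000110101111) mod 2 = 0+0+0+0+0+0+0+1+0+1+0+1+1+1+1 mod 2 = 0
Syndrome = 0110
Column i of H is the binary representation of i, so the syndrome is the binary index of the flipped bit.
Read s = 0110 with s[0] as LSB: 0·2^0 + 1·2^1 + 1·2^2 + 0·2^3 = 6.
Error is at bit position 6.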